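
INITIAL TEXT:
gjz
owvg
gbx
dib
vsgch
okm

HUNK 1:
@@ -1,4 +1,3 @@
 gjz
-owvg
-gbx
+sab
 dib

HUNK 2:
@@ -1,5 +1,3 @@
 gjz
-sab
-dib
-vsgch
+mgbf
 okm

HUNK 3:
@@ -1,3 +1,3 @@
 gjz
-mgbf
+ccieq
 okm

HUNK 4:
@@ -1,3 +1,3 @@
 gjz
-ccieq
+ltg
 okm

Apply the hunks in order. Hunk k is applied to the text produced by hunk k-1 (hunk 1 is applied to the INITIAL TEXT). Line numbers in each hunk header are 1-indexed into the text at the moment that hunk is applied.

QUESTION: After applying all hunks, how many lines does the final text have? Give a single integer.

Hunk 1: at line 1 remove [owvg,gbx] add [sab] -> 5 lines: gjz sab dib vsgch okm
Hunk 2: at line 1 remove [sab,dib,vsgch] add [mgbf] -> 3 lines: gjz mgbf okm
Hunk 3: at line 1 remove [mgbf] add [ccieq] -> 3 lines: gjz ccieq okm
Hunk 4: at line 1 remove [ccieq] add [ltg] -> 3 lines: gjz ltg okm
Final line count: 3

Answer: 3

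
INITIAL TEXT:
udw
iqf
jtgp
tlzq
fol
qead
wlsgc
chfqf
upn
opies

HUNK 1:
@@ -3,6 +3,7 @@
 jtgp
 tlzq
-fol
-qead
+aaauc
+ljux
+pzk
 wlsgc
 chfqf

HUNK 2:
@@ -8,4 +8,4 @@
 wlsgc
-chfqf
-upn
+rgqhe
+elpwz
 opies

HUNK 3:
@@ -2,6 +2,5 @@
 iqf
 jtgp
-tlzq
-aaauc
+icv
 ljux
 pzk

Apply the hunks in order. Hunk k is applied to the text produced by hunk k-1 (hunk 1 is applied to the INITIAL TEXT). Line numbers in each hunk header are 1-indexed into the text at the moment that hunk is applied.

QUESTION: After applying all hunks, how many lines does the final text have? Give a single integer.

Hunk 1: at line 3 remove [fol,qead] add [aaauc,ljux,pzk] -> 11 lines: udw iqf jtgp tlzq aaauc ljux pzk wlsgc chfqf upn opies
Hunk 2: at line 8 remove [chfqf,upn] add [rgqhe,elpwz] -> 11 lines: udw iqf jtgp tlzq aaauc ljux pzk wlsgc rgqhe elpwz opies
Hunk 3: at line 2 remove [tlzq,aaauc] add [icv] -> 10 lines: udw iqf jtgp icv ljux pzk wlsgc rgqhe elpwz opies
Final line count: 10

Answer: 10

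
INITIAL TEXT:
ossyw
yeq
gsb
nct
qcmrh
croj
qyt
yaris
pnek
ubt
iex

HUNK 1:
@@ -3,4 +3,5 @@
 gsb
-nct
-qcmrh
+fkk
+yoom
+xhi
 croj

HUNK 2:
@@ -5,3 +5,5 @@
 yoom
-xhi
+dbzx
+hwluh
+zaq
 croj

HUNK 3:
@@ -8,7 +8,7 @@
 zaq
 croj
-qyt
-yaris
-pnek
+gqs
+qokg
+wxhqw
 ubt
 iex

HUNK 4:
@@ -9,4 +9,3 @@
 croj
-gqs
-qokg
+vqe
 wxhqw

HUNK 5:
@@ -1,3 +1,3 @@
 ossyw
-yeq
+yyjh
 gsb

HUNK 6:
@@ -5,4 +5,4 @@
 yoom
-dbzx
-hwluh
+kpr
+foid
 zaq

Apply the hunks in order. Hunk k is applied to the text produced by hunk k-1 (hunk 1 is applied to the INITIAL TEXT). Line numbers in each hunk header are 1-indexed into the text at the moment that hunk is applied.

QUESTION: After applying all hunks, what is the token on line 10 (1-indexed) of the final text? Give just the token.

Answer: vqe

Derivation:
Hunk 1: at line 3 remove [nct,qcmrh] add [fkk,yoom,xhi] -> 12 lines: ossyw yeq gsb fkk yoom xhi croj qyt yaris pnek ubt iex
Hunk 2: at line 5 remove [xhi] add [dbzx,hwluh,zaq] -> 14 lines: ossyw yeq gsb fkk yoom dbzx hwluh zaq croj qyt yaris pnek ubt iex
Hunk 3: at line 8 remove [qyt,yaris,pnek] add [gqs,qokg,wxhqw] -> 14 lines: ossyw yeq gsb fkk yoom dbzx hwluh zaq croj gqs qokg wxhqw ubt iex
Hunk 4: at line 9 remove [gqs,qokg] add [vqe] -> 13 lines: ossyw yeq gsb fkk yoom dbzx hwluh zaq croj vqe wxhqw ubt iex
Hunk 5: at line 1 remove [yeq] add [yyjh] -> 13 lines: ossyw yyjh gsb fkk yoom dbzx hwluh zaq croj vqe wxhqw ubt iex
Hunk 6: at line 5 remove [dbzx,hwluh] add [kpr,foid] -> 13 lines: ossyw yyjh gsb fkk yoom kpr foid zaq croj vqe wxhqw ubt iex
Final line 10: vqe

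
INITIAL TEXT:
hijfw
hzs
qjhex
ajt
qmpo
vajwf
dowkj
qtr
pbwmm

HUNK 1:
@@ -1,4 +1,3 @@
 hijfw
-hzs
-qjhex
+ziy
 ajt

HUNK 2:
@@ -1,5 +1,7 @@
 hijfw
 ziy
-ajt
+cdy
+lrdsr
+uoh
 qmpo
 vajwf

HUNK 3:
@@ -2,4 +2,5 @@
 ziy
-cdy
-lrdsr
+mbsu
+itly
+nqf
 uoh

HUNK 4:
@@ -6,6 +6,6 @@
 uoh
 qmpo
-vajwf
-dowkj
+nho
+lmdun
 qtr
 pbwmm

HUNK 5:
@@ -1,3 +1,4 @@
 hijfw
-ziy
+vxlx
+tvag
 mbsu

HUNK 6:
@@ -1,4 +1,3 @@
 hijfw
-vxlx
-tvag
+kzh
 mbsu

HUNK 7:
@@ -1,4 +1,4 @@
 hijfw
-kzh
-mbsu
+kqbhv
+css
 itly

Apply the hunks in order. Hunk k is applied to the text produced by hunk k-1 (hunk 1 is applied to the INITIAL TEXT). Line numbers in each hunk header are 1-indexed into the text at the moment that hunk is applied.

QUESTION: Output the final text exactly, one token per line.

Answer: hijfw
kqbhv
css
itly
nqf
uoh
qmpo
nho
lmdun
qtr
pbwmm

Derivation:
Hunk 1: at line 1 remove [hzs,qjhex] add [ziy] -> 8 lines: hijfw ziy ajt qmpo vajwf dowkj qtr pbwmm
Hunk 2: at line 1 remove [ajt] add [cdy,lrdsr,uoh] -> 10 lines: hijfw ziy cdy lrdsr uoh qmpo vajwf dowkj qtr pbwmm
Hunk 3: at line 2 remove [cdy,lrdsr] add [mbsu,itly,nqf] -> 11 lines: hijfw ziy mbsu itly nqf uoh qmpo vajwf dowkj qtr pbwmm
Hunk 4: at line 6 remove [vajwf,dowkj] add [nho,lmdun] -> 11 lines: hijfw ziy mbsu itly nqf uoh qmpo nho lmdun qtr pbwmm
Hunk 5: at line 1 remove [ziy] add [vxlx,tvag] -> 12 lines: hijfw vxlx tvag mbsu itly nqf uoh qmpo nho lmdun qtr pbwmm
Hunk 6: at line 1 remove [vxlx,tvag] add [kzh] -> 11 lines: hijfw kzh mbsu itly nqf uoh qmpo nho lmdun qtr pbwmm
Hunk 7: at line 1 remove [kzh,mbsu] add [kqbhv,css] -> 11 lines: hijfw kqbhv css itly nqf uoh qmpo nho lmdun qtr pbwmm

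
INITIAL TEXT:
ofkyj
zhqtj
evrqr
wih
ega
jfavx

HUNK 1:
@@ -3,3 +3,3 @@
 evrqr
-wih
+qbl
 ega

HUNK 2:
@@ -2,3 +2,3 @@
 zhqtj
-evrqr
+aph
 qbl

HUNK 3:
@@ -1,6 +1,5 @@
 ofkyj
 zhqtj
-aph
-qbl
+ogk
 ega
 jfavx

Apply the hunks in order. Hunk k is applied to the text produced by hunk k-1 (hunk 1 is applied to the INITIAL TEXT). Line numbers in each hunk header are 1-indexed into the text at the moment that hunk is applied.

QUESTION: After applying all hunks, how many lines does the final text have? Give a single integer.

Hunk 1: at line 3 remove [wih] add [qbl] -> 6 lines: ofkyj zhqtj evrqr qbl ega jfavx
Hunk 2: at line 2 remove [evrqr] add [aph] -> 6 lines: ofkyj zhqtj aph qbl ega jfavx
Hunk 3: at line 1 remove [aph,qbl] add [ogk] -> 5 lines: ofkyj zhqtj ogk ega jfavx
Final line count: 5

Answer: 5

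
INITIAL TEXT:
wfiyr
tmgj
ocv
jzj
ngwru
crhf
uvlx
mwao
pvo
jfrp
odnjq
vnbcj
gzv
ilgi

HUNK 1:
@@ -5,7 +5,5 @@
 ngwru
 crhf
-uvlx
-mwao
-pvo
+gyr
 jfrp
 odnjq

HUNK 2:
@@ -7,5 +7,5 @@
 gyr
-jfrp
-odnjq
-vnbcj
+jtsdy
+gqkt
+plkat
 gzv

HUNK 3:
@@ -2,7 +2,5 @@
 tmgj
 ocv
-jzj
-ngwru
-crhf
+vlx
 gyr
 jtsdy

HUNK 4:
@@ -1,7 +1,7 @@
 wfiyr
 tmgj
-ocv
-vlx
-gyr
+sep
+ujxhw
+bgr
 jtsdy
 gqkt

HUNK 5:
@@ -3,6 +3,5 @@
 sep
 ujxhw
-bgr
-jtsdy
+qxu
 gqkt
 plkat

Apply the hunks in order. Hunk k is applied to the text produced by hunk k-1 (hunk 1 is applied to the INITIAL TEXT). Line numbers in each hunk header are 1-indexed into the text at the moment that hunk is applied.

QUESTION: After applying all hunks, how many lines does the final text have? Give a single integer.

Hunk 1: at line 5 remove [uvlx,mwao,pvo] add [gyr] -> 12 lines: wfiyr tmgj ocv jzj ngwru crhf gyr jfrp odnjq vnbcj gzv ilgi
Hunk 2: at line 7 remove [jfrp,odnjq,vnbcj] add [jtsdy,gqkt,plkat] -> 12 lines: wfiyr tmgj ocv jzj ngwru crhf gyr jtsdy gqkt plkat gzv ilgi
Hunk 3: at line 2 remove [jzj,ngwru,crhf] add [vlx] -> 10 lines: wfiyr tmgj ocv vlx gyr jtsdy gqkt plkat gzv ilgi
Hunk 4: at line 1 remove [ocv,vlx,gyr] add [sep,ujxhw,bgr] -> 10 lines: wfiyr tmgj sep ujxhw bgr jtsdy gqkt plkat gzv ilgi
Hunk 5: at line 3 remove [bgr,jtsdy] add [qxu] -> 9 lines: wfiyr tmgj sep ujxhw qxu gqkt plkat gzv ilgi
Final line count: 9

Answer: 9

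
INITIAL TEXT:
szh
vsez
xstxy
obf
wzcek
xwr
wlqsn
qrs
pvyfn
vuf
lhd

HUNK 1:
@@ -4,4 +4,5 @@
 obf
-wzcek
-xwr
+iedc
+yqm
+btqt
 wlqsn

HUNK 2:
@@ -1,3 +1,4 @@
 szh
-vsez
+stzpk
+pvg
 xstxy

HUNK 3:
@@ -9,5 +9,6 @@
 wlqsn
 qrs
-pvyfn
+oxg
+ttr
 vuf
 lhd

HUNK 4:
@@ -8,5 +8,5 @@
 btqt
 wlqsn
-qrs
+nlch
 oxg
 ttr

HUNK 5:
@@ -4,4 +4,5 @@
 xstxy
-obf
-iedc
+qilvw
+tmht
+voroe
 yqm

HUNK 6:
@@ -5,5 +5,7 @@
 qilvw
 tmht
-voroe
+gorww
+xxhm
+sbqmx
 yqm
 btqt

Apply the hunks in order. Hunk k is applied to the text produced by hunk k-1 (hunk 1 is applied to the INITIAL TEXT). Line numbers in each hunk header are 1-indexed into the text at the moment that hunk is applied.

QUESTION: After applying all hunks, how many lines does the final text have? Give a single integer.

Answer: 17

Derivation:
Hunk 1: at line 4 remove [wzcek,xwr] add [iedc,yqm,btqt] -> 12 lines: szh vsez xstxy obf iedc yqm btqt wlqsn qrs pvyfn vuf lhd
Hunk 2: at line 1 remove [vsez] add [stzpk,pvg] -> 13 lines: szh stzpk pvg xstxy obf iedc yqm btqt wlqsn qrs pvyfn vuf lhd
Hunk 3: at line 9 remove [pvyfn] add [oxg,ttr] -> 14 lines: szh stzpk pvg xstxy obf iedc yqm btqt wlqsn qrs oxg ttr vuf lhd
Hunk 4: at line 8 remove [qrs] add [nlch] -> 14 lines: szh stzpk pvg xstxy obf iedc yqm btqt wlqsn nlch oxg ttr vuf lhd
Hunk 5: at line 4 remove [obf,iedc] add [qilvw,tmht,voroe] -> 15 lines: szh stzpk pvg xstxy qilvw tmht voroe yqm btqt wlqsn nlch oxg ttr vuf lhd
Hunk 6: at line 5 remove [voroe] add [gorww,xxhm,sbqmx] -> 17 lines: szh stzpk pvg xstxy qilvw tmht gorww xxhm sbqmx yqm btqt wlqsn nlch oxg ttr vuf lhd
Final line count: 17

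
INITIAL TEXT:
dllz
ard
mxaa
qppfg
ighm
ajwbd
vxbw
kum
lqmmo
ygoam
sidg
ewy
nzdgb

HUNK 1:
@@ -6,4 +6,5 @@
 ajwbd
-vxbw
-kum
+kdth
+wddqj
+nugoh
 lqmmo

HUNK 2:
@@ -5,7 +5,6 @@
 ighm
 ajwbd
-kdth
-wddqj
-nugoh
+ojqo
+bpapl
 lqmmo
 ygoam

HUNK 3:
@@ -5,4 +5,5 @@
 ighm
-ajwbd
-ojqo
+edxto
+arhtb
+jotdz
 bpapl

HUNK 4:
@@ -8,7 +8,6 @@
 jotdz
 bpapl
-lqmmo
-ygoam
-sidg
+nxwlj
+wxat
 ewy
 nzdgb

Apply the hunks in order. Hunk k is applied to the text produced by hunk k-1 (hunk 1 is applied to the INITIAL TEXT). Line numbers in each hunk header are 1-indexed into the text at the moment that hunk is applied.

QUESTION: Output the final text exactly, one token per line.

Answer: dllz
ard
mxaa
qppfg
ighm
edxto
arhtb
jotdz
bpapl
nxwlj
wxat
ewy
nzdgb

Derivation:
Hunk 1: at line 6 remove [vxbw,kum] add [kdth,wddqj,nugoh] -> 14 lines: dllz ard mxaa qppfg ighm ajwbd kdth wddqj nugoh lqmmo ygoam sidg ewy nzdgb
Hunk 2: at line 5 remove [kdth,wddqj,nugoh] add [ojqo,bpapl] -> 13 lines: dllz ard mxaa qppfg ighm ajwbd ojqo bpapl lqmmo ygoam sidg ewy nzdgb
Hunk 3: at line 5 remove [ajwbd,ojqo] add [edxto,arhtb,jotdz] -> 14 lines: dllz ard mxaa qppfg ighm edxto arhtb jotdz bpapl lqmmo ygoam sidg ewy nzdgb
Hunk 4: at line 8 remove [lqmmo,ygoam,sidg] add [nxwlj,wxat] -> 13 lines: dllz ard mxaa qppfg ighm edxto arhtb jotdz bpapl nxwlj wxat ewy nzdgb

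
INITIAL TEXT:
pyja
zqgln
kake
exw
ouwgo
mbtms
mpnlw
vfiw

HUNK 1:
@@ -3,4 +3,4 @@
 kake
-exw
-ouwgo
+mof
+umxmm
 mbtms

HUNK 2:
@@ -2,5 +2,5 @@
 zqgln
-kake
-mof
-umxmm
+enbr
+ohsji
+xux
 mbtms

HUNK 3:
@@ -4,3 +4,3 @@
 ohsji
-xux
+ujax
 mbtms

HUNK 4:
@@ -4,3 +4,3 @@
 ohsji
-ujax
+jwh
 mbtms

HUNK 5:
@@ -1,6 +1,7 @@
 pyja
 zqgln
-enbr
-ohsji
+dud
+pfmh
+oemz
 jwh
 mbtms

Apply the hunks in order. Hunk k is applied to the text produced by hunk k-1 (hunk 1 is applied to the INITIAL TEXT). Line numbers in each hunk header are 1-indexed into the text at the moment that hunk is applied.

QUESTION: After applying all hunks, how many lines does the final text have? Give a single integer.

Answer: 9

Derivation:
Hunk 1: at line 3 remove [exw,ouwgo] add [mof,umxmm] -> 8 lines: pyja zqgln kake mof umxmm mbtms mpnlw vfiw
Hunk 2: at line 2 remove [kake,mof,umxmm] add [enbr,ohsji,xux] -> 8 lines: pyja zqgln enbr ohsji xux mbtms mpnlw vfiw
Hunk 3: at line 4 remove [xux] add [ujax] -> 8 lines: pyja zqgln enbr ohsji ujax mbtms mpnlw vfiw
Hunk 4: at line 4 remove [ujax] add [jwh] -> 8 lines: pyja zqgln enbr ohsji jwh mbtms mpnlw vfiw
Hunk 5: at line 1 remove [enbr,ohsji] add [dud,pfmh,oemz] -> 9 lines: pyja zqgln dud pfmh oemz jwh mbtms mpnlw vfiw
Final line count: 9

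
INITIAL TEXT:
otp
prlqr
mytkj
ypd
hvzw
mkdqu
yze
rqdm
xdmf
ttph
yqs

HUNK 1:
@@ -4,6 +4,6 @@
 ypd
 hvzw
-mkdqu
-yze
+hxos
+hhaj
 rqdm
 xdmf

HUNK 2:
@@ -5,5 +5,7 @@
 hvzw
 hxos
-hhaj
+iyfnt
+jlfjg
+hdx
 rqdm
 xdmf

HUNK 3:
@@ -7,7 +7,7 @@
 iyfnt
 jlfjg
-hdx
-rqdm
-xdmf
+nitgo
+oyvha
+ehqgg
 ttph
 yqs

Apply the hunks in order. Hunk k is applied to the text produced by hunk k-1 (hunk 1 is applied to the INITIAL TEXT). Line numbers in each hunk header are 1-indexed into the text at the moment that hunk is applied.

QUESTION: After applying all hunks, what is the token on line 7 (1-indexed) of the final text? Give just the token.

Answer: iyfnt

Derivation:
Hunk 1: at line 4 remove [mkdqu,yze] add [hxos,hhaj] -> 11 lines: otp prlqr mytkj ypd hvzw hxos hhaj rqdm xdmf ttph yqs
Hunk 2: at line 5 remove [hhaj] add [iyfnt,jlfjg,hdx] -> 13 lines: otp prlqr mytkj ypd hvzw hxos iyfnt jlfjg hdx rqdm xdmf ttph yqs
Hunk 3: at line 7 remove [hdx,rqdm,xdmf] add [nitgo,oyvha,ehqgg] -> 13 lines: otp prlqr mytkj ypd hvzw hxos iyfnt jlfjg nitgo oyvha ehqgg ttph yqs
Final line 7: iyfnt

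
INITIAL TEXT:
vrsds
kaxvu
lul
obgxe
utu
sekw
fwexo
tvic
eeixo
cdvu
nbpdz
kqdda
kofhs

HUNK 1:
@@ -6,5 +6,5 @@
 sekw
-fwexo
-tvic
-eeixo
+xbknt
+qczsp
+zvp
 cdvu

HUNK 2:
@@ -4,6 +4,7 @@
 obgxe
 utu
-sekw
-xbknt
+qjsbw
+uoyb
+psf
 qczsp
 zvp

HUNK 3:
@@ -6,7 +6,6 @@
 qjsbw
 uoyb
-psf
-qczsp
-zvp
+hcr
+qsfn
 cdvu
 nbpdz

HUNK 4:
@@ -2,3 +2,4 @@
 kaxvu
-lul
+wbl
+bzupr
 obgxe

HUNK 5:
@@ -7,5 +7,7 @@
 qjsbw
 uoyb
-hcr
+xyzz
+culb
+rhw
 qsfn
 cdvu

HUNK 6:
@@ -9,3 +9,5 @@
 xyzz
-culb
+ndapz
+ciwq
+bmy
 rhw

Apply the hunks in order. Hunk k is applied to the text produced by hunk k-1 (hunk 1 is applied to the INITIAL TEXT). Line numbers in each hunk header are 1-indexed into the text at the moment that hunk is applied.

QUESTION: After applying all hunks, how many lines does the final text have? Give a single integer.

Answer: 18

Derivation:
Hunk 1: at line 6 remove [fwexo,tvic,eeixo] add [xbknt,qczsp,zvp] -> 13 lines: vrsds kaxvu lul obgxe utu sekw xbknt qczsp zvp cdvu nbpdz kqdda kofhs
Hunk 2: at line 4 remove [sekw,xbknt] add [qjsbw,uoyb,psf] -> 14 lines: vrsds kaxvu lul obgxe utu qjsbw uoyb psf qczsp zvp cdvu nbpdz kqdda kofhs
Hunk 3: at line 6 remove [psf,qczsp,zvp] add [hcr,qsfn] -> 13 lines: vrsds kaxvu lul obgxe utu qjsbw uoyb hcr qsfn cdvu nbpdz kqdda kofhs
Hunk 4: at line 2 remove [lul] add [wbl,bzupr] -> 14 lines: vrsds kaxvu wbl bzupr obgxe utu qjsbw uoyb hcr qsfn cdvu nbpdz kqdda kofhs
Hunk 5: at line 7 remove [hcr] add [xyzz,culb,rhw] -> 16 lines: vrsds kaxvu wbl bzupr obgxe utu qjsbw uoyb xyzz culb rhw qsfn cdvu nbpdz kqdda kofhs
Hunk 6: at line 9 remove [culb] add [ndapz,ciwq,bmy] -> 18 lines: vrsds kaxvu wbl bzupr obgxe utu qjsbw uoyb xyzz ndapz ciwq bmy rhw qsfn cdvu nbpdz kqdda kofhs
Final line count: 18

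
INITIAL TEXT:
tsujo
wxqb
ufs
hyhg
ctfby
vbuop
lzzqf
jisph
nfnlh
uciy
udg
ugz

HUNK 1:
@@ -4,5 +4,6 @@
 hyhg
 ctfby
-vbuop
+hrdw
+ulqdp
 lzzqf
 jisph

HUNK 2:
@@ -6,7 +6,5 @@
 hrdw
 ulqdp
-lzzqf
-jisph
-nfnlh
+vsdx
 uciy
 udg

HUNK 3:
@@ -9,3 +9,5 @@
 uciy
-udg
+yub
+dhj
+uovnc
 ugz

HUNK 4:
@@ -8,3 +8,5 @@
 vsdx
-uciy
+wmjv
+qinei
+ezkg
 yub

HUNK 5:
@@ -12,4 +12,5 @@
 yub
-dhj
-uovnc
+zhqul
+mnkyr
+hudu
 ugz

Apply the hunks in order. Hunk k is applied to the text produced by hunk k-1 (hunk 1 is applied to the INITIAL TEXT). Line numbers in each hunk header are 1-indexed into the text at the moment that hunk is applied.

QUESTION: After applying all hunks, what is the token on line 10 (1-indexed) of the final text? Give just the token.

Answer: qinei

Derivation:
Hunk 1: at line 4 remove [vbuop] add [hrdw,ulqdp] -> 13 lines: tsujo wxqb ufs hyhg ctfby hrdw ulqdp lzzqf jisph nfnlh uciy udg ugz
Hunk 2: at line 6 remove [lzzqf,jisph,nfnlh] add [vsdx] -> 11 lines: tsujo wxqb ufs hyhg ctfby hrdw ulqdp vsdx uciy udg ugz
Hunk 3: at line 9 remove [udg] add [yub,dhj,uovnc] -> 13 lines: tsujo wxqb ufs hyhg ctfby hrdw ulqdp vsdx uciy yub dhj uovnc ugz
Hunk 4: at line 8 remove [uciy] add [wmjv,qinei,ezkg] -> 15 lines: tsujo wxqb ufs hyhg ctfby hrdw ulqdp vsdx wmjv qinei ezkg yub dhj uovnc ugz
Hunk 5: at line 12 remove [dhj,uovnc] add [zhqul,mnkyr,hudu] -> 16 lines: tsujo wxqb ufs hyhg ctfby hrdw ulqdp vsdx wmjv qinei ezkg yub zhqul mnkyr hudu ugz
Final line 10: qinei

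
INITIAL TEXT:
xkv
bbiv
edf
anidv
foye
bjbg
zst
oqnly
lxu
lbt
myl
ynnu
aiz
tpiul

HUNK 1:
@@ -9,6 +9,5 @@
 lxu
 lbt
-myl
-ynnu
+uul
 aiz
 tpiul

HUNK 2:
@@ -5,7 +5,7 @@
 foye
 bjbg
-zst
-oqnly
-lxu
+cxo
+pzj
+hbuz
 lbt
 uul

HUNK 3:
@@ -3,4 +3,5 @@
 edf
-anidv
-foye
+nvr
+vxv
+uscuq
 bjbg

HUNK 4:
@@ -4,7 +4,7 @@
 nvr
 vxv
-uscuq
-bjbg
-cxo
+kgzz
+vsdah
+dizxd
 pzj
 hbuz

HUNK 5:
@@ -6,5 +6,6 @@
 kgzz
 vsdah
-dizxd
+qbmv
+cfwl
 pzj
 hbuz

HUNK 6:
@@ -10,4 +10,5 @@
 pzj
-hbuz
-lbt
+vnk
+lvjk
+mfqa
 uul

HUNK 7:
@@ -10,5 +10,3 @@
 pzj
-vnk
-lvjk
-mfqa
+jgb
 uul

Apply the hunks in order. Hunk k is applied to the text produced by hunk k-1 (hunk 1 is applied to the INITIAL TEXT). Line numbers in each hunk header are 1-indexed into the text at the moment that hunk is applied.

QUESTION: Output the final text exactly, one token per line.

Answer: xkv
bbiv
edf
nvr
vxv
kgzz
vsdah
qbmv
cfwl
pzj
jgb
uul
aiz
tpiul

Derivation:
Hunk 1: at line 9 remove [myl,ynnu] add [uul] -> 13 lines: xkv bbiv edf anidv foye bjbg zst oqnly lxu lbt uul aiz tpiul
Hunk 2: at line 5 remove [zst,oqnly,lxu] add [cxo,pzj,hbuz] -> 13 lines: xkv bbiv edf anidv foye bjbg cxo pzj hbuz lbt uul aiz tpiul
Hunk 3: at line 3 remove [anidv,foye] add [nvr,vxv,uscuq] -> 14 lines: xkv bbiv edf nvr vxv uscuq bjbg cxo pzj hbuz lbt uul aiz tpiul
Hunk 4: at line 4 remove [uscuq,bjbg,cxo] add [kgzz,vsdah,dizxd] -> 14 lines: xkv bbiv edf nvr vxv kgzz vsdah dizxd pzj hbuz lbt uul aiz tpiul
Hunk 5: at line 6 remove [dizxd] add [qbmv,cfwl] -> 15 lines: xkv bbiv edf nvr vxv kgzz vsdah qbmv cfwl pzj hbuz lbt uul aiz tpiul
Hunk 6: at line 10 remove [hbuz,lbt] add [vnk,lvjk,mfqa] -> 16 lines: xkv bbiv edf nvr vxv kgzz vsdah qbmv cfwl pzj vnk lvjk mfqa uul aiz tpiul
Hunk 7: at line 10 remove [vnk,lvjk,mfqa] add [jgb] -> 14 lines: xkv bbiv edf nvr vxv kgzz vsdah qbmv cfwl pzj jgb uul aiz tpiul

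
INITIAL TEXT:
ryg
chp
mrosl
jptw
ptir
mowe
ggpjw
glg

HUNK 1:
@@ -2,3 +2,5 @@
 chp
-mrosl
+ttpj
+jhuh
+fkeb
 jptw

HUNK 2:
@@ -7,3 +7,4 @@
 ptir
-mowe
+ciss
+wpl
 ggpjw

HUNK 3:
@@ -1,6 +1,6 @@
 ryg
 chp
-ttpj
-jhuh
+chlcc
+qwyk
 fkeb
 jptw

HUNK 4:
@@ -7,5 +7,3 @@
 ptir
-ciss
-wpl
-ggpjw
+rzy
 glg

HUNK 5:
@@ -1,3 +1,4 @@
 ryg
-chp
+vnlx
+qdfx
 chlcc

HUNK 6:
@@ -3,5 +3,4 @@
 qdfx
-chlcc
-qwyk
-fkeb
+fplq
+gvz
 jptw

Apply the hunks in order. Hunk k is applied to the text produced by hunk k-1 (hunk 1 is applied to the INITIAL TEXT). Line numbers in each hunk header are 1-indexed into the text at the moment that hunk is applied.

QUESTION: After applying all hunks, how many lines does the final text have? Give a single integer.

Answer: 9

Derivation:
Hunk 1: at line 2 remove [mrosl] add [ttpj,jhuh,fkeb] -> 10 lines: ryg chp ttpj jhuh fkeb jptw ptir mowe ggpjw glg
Hunk 2: at line 7 remove [mowe] add [ciss,wpl] -> 11 lines: ryg chp ttpj jhuh fkeb jptw ptir ciss wpl ggpjw glg
Hunk 3: at line 1 remove [ttpj,jhuh] add [chlcc,qwyk] -> 11 lines: ryg chp chlcc qwyk fkeb jptw ptir ciss wpl ggpjw glg
Hunk 4: at line 7 remove [ciss,wpl,ggpjw] add [rzy] -> 9 lines: ryg chp chlcc qwyk fkeb jptw ptir rzy glg
Hunk 5: at line 1 remove [chp] add [vnlx,qdfx] -> 10 lines: ryg vnlx qdfx chlcc qwyk fkeb jptw ptir rzy glg
Hunk 6: at line 3 remove [chlcc,qwyk,fkeb] add [fplq,gvz] -> 9 lines: ryg vnlx qdfx fplq gvz jptw ptir rzy glg
Final line count: 9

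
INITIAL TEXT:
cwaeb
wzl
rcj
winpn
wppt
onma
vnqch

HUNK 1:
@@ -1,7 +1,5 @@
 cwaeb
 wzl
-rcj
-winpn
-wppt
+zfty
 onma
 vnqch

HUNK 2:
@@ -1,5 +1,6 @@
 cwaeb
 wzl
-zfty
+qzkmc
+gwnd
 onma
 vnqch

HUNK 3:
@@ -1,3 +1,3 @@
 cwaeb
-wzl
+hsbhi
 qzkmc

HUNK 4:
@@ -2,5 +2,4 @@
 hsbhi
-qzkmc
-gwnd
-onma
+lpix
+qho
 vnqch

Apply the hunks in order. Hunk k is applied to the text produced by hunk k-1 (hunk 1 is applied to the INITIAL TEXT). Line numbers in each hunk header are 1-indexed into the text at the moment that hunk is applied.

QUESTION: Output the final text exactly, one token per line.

Answer: cwaeb
hsbhi
lpix
qho
vnqch

Derivation:
Hunk 1: at line 1 remove [rcj,winpn,wppt] add [zfty] -> 5 lines: cwaeb wzl zfty onma vnqch
Hunk 2: at line 1 remove [zfty] add [qzkmc,gwnd] -> 6 lines: cwaeb wzl qzkmc gwnd onma vnqch
Hunk 3: at line 1 remove [wzl] add [hsbhi] -> 6 lines: cwaeb hsbhi qzkmc gwnd onma vnqch
Hunk 4: at line 2 remove [qzkmc,gwnd,onma] add [lpix,qho] -> 5 lines: cwaeb hsbhi lpix qho vnqch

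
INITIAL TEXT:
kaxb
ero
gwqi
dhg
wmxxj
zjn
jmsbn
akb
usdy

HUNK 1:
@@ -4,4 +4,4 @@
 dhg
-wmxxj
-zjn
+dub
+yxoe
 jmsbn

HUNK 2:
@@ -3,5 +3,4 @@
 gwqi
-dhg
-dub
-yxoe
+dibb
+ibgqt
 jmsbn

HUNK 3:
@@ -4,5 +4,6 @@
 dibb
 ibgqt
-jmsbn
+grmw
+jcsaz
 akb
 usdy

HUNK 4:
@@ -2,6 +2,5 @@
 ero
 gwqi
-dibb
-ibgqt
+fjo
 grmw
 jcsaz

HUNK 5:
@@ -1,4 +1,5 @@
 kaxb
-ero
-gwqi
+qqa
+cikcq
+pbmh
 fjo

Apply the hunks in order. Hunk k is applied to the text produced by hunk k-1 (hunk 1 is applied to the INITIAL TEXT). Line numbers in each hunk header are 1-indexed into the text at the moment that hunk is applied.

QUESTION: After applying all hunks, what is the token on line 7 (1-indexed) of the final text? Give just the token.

Answer: jcsaz

Derivation:
Hunk 1: at line 4 remove [wmxxj,zjn] add [dub,yxoe] -> 9 lines: kaxb ero gwqi dhg dub yxoe jmsbn akb usdy
Hunk 2: at line 3 remove [dhg,dub,yxoe] add [dibb,ibgqt] -> 8 lines: kaxb ero gwqi dibb ibgqt jmsbn akb usdy
Hunk 3: at line 4 remove [jmsbn] add [grmw,jcsaz] -> 9 lines: kaxb ero gwqi dibb ibgqt grmw jcsaz akb usdy
Hunk 4: at line 2 remove [dibb,ibgqt] add [fjo] -> 8 lines: kaxb ero gwqi fjo grmw jcsaz akb usdy
Hunk 5: at line 1 remove [ero,gwqi] add [qqa,cikcq,pbmh] -> 9 lines: kaxb qqa cikcq pbmh fjo grmw jcsaz akb usdy
Final line 7: jcsaz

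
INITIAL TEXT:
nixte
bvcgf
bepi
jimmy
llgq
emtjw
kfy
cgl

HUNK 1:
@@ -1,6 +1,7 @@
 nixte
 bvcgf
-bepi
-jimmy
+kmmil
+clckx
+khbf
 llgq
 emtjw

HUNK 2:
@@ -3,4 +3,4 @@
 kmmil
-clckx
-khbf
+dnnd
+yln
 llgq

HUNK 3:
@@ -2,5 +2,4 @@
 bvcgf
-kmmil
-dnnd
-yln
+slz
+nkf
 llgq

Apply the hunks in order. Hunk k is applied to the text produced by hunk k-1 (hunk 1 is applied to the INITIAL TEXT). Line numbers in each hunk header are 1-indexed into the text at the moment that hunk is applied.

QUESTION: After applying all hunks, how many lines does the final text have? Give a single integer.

Answer: 8

Derivation:
Hunk 1: at line 1 remove [bepi,jimmy] add [kmmil,clckx,khbf] -> 9 lines: nixte bvcgf kmmil clckx khbf llgq emtjw kfy cgl
Hunk 2: at line 3 remove [clckx,khbf] add [dnnd,yln] -> 9 lines: nixte bvcgf kmmil dnnd yln llgq emtjw kfy cgl
Hunk 3: at line 2 remove [kmmil,dnnd,yln] add [slz,nkf] -> 8 lines: nixte bvcgf slz nkf llgq emtjw kfy cgl
Final line count: 8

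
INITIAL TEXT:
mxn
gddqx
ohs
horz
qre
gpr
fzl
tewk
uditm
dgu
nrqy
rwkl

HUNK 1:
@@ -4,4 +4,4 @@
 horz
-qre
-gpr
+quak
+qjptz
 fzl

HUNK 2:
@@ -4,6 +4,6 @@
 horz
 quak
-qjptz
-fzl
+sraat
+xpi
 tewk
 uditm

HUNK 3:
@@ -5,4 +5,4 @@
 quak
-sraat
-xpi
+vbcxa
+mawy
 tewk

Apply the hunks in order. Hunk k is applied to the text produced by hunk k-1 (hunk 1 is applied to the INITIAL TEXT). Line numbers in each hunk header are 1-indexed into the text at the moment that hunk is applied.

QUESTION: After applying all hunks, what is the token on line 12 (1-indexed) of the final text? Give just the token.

Answer: rwkl

Derivation:
Hunk 1: at line 4 remove [qre,gpr] add [quak,qjptz] -> 12 lines: mxn gddqx ohs horz quak qjptz fzl tewk uditm dgu nrqy rwkl
Hunk 2: at line 4 remove [qjptz,fzl] add [sraat,xpi] -> 12 lines: mxn gddqx ohs horz quak sraat xpi tewk uditm dgu nrqy rwkl
Hunk 3: at line 5 remove [sraat,xpi] add [vbcxa,mawy] -> 12 lines: mxn gddqx ohs horz quak vbcxa mawy tewk uditm dgu nrqy rwkl
Final line 12: rwkl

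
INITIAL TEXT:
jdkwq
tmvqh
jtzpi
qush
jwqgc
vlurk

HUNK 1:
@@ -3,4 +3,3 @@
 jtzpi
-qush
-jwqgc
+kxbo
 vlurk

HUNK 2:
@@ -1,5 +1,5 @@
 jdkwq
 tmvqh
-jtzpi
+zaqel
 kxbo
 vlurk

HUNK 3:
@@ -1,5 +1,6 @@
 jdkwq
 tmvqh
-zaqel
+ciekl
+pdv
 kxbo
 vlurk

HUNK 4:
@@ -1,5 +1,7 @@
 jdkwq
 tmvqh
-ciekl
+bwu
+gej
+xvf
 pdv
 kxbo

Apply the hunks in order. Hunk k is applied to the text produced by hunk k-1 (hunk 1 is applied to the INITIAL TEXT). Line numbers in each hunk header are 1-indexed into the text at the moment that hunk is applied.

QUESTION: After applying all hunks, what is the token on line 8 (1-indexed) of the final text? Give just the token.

Hunk 1: at line 3 remove [qush,jwqgc] add [kxbo] -> 5 lines: jdkwq tmvqh jtzpi kxbo vlurk
Hunk 2: at line 1 remove [jtzpi] add [zaqel] -> 5 lines: jdkwq tmvqh zaqel kxbo vlurk
Hunk 3: at line 1 remove [zaqel] add [ciekl,pdv] -> 6 lines: jdkwq tmvqh ciekl pdv kxbo vlurk
Hunk 4: at line 1 remove [ciekl] add [bwu,gej,xvf] -> 8 lines: jdkwq tmvqh bwu gej xvf pdv kxbo vlurk
Final line 8: vlurk

Answer: vlurk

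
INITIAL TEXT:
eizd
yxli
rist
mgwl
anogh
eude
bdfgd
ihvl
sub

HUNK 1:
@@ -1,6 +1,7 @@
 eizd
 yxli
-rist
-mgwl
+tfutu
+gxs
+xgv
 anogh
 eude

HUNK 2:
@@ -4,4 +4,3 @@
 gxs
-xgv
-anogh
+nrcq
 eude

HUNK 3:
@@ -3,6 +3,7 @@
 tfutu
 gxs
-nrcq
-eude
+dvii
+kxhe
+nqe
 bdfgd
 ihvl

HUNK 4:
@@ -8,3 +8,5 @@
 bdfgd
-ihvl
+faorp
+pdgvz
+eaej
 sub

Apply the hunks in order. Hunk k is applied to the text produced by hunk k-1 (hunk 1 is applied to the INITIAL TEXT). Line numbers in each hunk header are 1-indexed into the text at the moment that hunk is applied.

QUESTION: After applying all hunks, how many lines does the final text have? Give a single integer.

Answer: 12

Derivation:
Hunk 1: at line 1 remove [rist,mgwl] add [tfutu,gxs,xgv] -> 10 lines: eizd yxli tfutu gxs xgv anogh eude bdfgd ihvl sub
Hunk 2: at line 4 remove [xgv,anogh] add [nrcq] -> 9 lines: eizd yxli tfutu gxs nrcq eude bdfgd ihvl sub
Hunk 3: at line 3 remove [nrcq,eude] add [dvii,kxhe,nqe] -> 10 lines: eizd yxli tfutu gxs dvii kxhe nqe bdfgd ihvl sub
Hunk 4: at line 8 remove [ihvl] add [faorp,pdgvz,eaej] -> 12 lines: eizd yxli tfutu gxs dvii kxhe nqe bdfgd faorp pdgvz eaej sub
Final line count: 12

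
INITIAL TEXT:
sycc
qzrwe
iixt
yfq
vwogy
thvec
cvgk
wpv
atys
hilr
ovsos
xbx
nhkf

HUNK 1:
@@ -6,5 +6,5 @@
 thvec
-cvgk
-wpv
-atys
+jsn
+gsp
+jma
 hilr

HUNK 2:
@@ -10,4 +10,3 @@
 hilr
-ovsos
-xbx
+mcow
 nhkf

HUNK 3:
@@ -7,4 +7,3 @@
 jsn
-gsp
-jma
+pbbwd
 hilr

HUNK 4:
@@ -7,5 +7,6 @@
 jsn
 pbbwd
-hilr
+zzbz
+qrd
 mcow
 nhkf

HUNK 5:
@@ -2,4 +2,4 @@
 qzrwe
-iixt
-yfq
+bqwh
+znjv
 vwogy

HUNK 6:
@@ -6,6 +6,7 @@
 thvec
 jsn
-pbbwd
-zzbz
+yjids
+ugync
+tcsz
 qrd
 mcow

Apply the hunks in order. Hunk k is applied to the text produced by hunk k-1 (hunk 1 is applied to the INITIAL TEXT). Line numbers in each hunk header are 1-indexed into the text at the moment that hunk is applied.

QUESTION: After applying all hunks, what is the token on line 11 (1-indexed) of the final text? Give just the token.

Hunk 1: at line 6 remove [cvgk,wpv,atys] add [jsn,gsp,jma] -> 13 lines: sycc qzrwe iixt yfq vwogy thvec jsn gsp jma hilr ovsos xbx nhkf
Hunk 2: at line 10 remove [ovsos,xbx] add [mcow] -> 12 lines: sycc qzrwe iixt yfq vwogy thvec jsn gsp jma hilr mcow nhkf
Hunk 3: at line 7 remove [gsp,jma] add [pbbwd] -> 11 lines: sycc qzrwe iixt yfq vwogy thvec jsn pbbwd hilr mcow nhkf
Hunk 4: at line 7 remove [hilr] add [zzbz,qrd] -> 12 lines: sycc qzrwe iixt yfq vwogy thvec jsn pbbwd zzbz qrd mcow nhkf
Hunk 5: at line 2 remove [iixt,yfq] add [bqwh,znjv] -> 12 lines: sycc qzrwe bqwh znjv vwogy thvec jsn pbbwd zzbz qrd mcow nhkf
Hunk 6: at line 6 remove [pbbwd,zzbz] add [yjids,ugync,tcsz] -> 13 lines: sycc qzrwe bqwh znjv vwogy thvec jsn yjids ugync tcsz qrd mcow nhkf
Final line 11: qrd

Answer: qrd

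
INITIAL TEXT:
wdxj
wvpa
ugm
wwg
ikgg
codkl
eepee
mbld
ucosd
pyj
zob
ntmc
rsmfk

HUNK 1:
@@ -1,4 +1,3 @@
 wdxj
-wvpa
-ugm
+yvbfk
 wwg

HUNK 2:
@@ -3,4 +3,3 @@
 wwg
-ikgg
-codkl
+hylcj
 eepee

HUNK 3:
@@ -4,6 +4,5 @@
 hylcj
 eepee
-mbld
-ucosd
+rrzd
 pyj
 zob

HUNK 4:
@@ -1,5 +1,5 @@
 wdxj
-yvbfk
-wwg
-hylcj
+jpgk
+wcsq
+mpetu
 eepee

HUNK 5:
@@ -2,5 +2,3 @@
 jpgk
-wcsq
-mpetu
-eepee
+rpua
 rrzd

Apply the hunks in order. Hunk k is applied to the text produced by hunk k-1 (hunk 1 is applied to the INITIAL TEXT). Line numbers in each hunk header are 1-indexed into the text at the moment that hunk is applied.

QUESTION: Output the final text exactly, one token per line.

Hunk 1: at line 1 remove [wvpa,ugm] add [yvbfk] -> 12 lines: wdxj yvbfk wwg ikgg codkl eepee mbld ucosd pyj zob ntmc rsmfk
Hunk 2: at line 3 remove [ikgg,codkl] add [hylcj] -> 11 lines: wdxj yvbfk wwg hylcj eepee mbld ucosd pyj zob ntmc rsmfk
Hunk 3: at line 4 remove [mbld,ucosd] add [rrzd] -> 10 lines: wdxj yvbfk wwg hylcj eepee rrzd pyj zob ntmc rsmfk
Hunk 4: at line 1 remove [yvbfk,wwg,hylcj] add [jpgk,wcsq,mpetu] -> 10 lines: wdxj jpgk wcsq mpetu eepee rrzd pyj zob ntmc rsmfk
Hunk 5: at line 2 remove [wcsq,mpetu,eepee] add [rpua] -> 8 lines: wdxj jpgk rpua rrzd pyj zob ntmc rsmfk

Answer: wdxj
jpgk
rpua
rrzd
pyj
zob
ntmc
rsmfk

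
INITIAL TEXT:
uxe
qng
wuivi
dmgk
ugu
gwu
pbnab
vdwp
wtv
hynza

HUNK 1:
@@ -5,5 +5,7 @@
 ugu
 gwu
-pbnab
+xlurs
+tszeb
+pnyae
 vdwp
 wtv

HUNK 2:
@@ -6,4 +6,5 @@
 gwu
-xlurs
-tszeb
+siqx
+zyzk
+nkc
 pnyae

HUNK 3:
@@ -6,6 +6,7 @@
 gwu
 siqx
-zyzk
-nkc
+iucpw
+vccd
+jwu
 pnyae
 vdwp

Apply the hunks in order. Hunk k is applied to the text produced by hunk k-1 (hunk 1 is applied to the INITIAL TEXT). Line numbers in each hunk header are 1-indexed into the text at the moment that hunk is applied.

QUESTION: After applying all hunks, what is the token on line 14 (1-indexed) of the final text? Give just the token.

Hunk 1: at line 5 remove [pbnab] add [xlurs,tszeb,pnyae] -> 12 lines: uxe qng wuivi dmgk ugu gwu xlurs tszeb pnyae vdwp wtv hynza
Hunk 2: at line 6 remove [xlurs,tszeb] add [siqx,zyzk,nkc] -> 13 lines: uxe qng wuivi dmgk ugu gwu siqx zyzk nkc pnyae vdwp wtv hynza
Hunk 3: at line 6 remove [zyzk,nkc] add [iucpw,vccd,jwu] -> 14 lines: uxe qng wuivi dmgk ugu gwu siqx iucpw vccd jwu pnyae vdwp wtv hynza
Final line 14: hynza

Answer: hynza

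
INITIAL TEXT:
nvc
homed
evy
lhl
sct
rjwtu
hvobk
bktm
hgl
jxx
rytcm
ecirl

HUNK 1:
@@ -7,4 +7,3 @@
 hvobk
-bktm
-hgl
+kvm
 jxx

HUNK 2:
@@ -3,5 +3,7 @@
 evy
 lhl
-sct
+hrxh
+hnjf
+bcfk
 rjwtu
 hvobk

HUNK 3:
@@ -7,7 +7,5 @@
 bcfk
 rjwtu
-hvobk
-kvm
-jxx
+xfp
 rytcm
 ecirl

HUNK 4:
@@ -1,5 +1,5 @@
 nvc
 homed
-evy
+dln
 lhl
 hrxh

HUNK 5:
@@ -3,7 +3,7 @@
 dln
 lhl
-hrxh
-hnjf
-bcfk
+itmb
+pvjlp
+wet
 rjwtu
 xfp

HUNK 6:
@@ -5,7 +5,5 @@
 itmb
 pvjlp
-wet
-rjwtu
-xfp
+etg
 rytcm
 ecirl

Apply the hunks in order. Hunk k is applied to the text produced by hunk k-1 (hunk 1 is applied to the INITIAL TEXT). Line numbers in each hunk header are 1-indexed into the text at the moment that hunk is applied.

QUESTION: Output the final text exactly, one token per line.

Answer: nvc
homed
dln
lhl
itmb
pvjlp
etg
rytcm
ecirl

Derivation:
Hunk 1: at line 7 remove [bktm,hgl] add [kvm] -> 11 lines: nvc homed evy lhl sct rjwtu hvobk kvm jxx rytcm ecirl
Hunk 2: at line 3 remove [sct] add [hrxh,hnjf,bcfk] -> 13 lines: nvc homed evy lhl hrxh hnjf bcfk rjwtu hvobk kvm jxx rytcm ecirl
Hunk 3: at line 7 remove [hvobk,kvm,jxx] add [xfp] -> 11 lines: nvc homed evy lhl hrxh hnjf bcfk rjwtu xfp rytcm ecirl
Hunk 4: at line 1 remove [evy] add [dln] -> 11 lines: nvc homed dln lhl hrxh hnjf bcfk rjwtu xfp rytcm ecirl
Hunk 5: at line 3 remove [hrxh,hnjf,bcfk] add [itmb,pvjlp,wet] -> 11 lines: nvc homed dln lhl itmb pvjlp wet rjwtu xfp rytcm ecirl
Hunk 6: at line 5 remove [wet,rjwtu,xfp] add [etg] -> 9 lines: nvc homed dln lhl itmb pvjlp etg rytcm ecirl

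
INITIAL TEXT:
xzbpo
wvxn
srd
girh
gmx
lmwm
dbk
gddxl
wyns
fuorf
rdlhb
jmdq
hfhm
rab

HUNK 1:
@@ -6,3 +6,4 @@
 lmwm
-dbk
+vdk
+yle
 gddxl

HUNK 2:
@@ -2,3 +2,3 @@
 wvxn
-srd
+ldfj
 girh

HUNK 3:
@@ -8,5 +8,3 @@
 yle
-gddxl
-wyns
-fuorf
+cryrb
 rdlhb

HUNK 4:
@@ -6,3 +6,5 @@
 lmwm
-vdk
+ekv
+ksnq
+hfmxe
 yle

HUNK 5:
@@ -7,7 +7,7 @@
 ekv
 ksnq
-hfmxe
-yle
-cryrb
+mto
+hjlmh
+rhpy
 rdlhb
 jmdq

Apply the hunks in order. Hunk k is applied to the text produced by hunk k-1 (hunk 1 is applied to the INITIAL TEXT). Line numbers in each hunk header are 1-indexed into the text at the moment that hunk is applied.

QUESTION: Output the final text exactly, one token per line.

Answer: xzbpo
wvxn
ldfj
girh
gmx
lmwm
ekv
ksnq
mto
hjlmh
rhpy
rdlhb
jmdq
hfhm
rab

Derivation:
Hunk 1: at line 6 remove [dbk] add [vdk,yle] -> 15 lines: xzbpo wvxn srd girh gmx lmwm vdk yle gddxl wyns fuorf rdlhb jmdq hfhm rab
Hunk 2: at line 2 remove [srd] add [ldfj] -> 15 lines: xzbpo wvxn ldfj girh gmx lmwm vdk yle gddxl wyns fuorf rdlhb jmdq hfhm rab
Hunk 3: at line 8 remove [gddxl,wyns,fuorf] add [cryrb] -> 13 lines: xzbpo wvxn ldfj girh gmx lmwm vdk yle cryrb rdlhb jmdq hfhm rab
Hunk 4: at line 6 remove [vdk] add [ekv,ksnq,hfmxe] -> 15 lines: xzbpo wvxn ldfj girh gmx lmwm ekv ksnq hfmxe yle cryrb rdlhb jmdq hfhm rab
Hunk 5: at line 7 remove [hfmxe,yle,cryrb] add [mto,hjlmh,rhpy] -> 15 lines: xzbpo wvxn ldfj girh gmx lmwm ekv ksnq mto hjlmh rhpy rdlhb jmdq hfhm rab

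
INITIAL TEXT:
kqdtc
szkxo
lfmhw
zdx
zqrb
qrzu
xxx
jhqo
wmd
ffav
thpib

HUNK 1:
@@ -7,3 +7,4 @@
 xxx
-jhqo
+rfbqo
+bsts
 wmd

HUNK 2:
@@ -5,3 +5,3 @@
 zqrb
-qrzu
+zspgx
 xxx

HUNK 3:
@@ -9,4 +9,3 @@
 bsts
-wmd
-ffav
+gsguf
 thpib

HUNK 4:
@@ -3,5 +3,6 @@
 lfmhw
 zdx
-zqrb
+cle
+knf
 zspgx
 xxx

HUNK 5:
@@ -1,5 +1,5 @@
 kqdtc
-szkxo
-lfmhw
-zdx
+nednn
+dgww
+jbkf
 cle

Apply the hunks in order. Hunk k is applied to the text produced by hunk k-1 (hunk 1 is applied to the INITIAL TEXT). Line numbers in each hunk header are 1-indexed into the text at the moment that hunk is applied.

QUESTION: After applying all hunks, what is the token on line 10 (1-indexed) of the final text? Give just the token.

Hunk 1: at line 7 remove [jhqo] add [rfbqo,bsts] -> 12 lines: kqdtc szkxo lfmhw zdx zqrb qrzu xxx rfbqo bsts wmd ffav thpib
Hunk 2: at line 5 remove [qrzu] add [zspgx] -> 12 lines: kqdtc szkxo lfmhw zdx zqrb zspgx xxx rfbqo bsts wmd ffav thpib
Hunk 3: at line 9 remove [wmd,ffav] add [gsguf] -> 11 lines: kqdtc szkxo lfmhw zdx zqrb zspgx xxx rfbqo bsts gsguf thpib
Hunk 4: at line 3 remove [zqrb] add [cle,knf] -> 12 lines: kqdtc szkxo lfmhw zdx cle knf zspgx xxx rfbqo bsts gsguf thpib
Hunk 5: at line 1 remove [szkxo,lfmhw,zdx] add [nednn,dgww,jbkf] -> 12 lines: kqdtc nednn dgww jbkf cle knf zspgx xxx rfbqo bsts gsguf thpib
Final line 10: bsts

Answer: bsts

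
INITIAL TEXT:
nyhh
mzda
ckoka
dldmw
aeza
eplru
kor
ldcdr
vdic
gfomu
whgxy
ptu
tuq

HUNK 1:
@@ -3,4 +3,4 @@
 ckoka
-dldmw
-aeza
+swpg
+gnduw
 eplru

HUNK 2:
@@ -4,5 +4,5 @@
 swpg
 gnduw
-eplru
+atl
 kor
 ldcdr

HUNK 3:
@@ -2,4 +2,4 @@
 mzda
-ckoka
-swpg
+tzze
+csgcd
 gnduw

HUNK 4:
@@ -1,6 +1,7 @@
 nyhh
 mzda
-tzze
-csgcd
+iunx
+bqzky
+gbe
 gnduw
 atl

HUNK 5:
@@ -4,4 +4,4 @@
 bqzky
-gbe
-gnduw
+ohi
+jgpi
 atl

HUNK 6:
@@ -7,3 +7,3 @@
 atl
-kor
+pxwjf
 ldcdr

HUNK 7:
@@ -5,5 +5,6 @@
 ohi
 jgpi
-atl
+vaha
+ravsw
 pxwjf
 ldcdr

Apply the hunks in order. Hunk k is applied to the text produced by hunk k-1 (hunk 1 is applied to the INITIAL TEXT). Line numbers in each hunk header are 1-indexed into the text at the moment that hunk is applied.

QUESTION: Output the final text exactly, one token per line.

Answer: nyhh
mzda
iunx
bqzky
ohi
jgpi
vaha
ravsw
pxwjf
ldcdr
vdic
gfomu
whgxy
ptu
tuq

Derivation:
Hunk 1: at line 3 remove [dldmw,aeza] add [swpg,gnduw] -> 13 lines: nyhh mzda ckoka swpg gnduw eplru kor ldcdr vdic gfomu whgxy ptu tuq
Hunk 2: at line 4 remove [eplru] add [atl] -> 13 lines: nyhh mzda ckoka swpg gnduw atl kor ldcdr vdic gfomu whgxy ptu tuq
Hunk 3: at line 2 remove [ckoka,swpg] add [tzze,csgcd] -> 13 lines: nyhh mzda tzze csgcd gnduw atl kor ldcdr vdic gfomu whgxy ptu tuq
Hunk 4: at line 1 remove [tzze,csgcd] add [iunx,bqzky,gbe] -> 14 lines: nyhh mzda iunx bqzky gbe gnduw atl kor ldcdr vdic gfomu whgxy ptu tuq
Hunk 5: at line 4 remove [gbe,gnduw] add [ohi,jgpi] -> 14 lines: nyhh mzda iunx bqzky ohi jgpi atl kor ldcdr vdic gfomu whgxy ptu tuq
Hunk 6: at line 7 remove [kor] add [pxwjf] -> 14 lines: nyhh mzda iunx bqzky ohi jgpi atl pxwjf ldcdr vdic gfomu whgxy ptu tuq
Hunk 7: at line 5 remove [atl] add [vaha,ravsw] -> 15 lines: nyhh mzda iunx bqzky ohi jgpi vaha ravsw pxwjf ldcdr vdic gfomu whgxy ptu tuq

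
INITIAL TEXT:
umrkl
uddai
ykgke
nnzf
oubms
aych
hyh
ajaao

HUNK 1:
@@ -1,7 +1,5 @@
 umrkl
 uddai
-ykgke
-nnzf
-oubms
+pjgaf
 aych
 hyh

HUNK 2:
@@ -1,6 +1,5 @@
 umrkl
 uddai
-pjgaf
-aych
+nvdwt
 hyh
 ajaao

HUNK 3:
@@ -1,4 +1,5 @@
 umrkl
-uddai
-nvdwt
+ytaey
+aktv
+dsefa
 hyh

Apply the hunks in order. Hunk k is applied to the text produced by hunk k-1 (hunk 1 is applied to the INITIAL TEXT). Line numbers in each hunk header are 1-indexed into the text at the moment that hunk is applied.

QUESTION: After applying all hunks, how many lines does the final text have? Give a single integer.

Answer: 6

Derivation:
Hunk 1: at line 1 remove [ykgke,nnzf,oubms] add [pjgaf] -> 6 lines: umrkl uddai pjgaf aych hyh ajaao
Hunk 2: at line 1 remove [pjgaf,aych] add [nvdwt] -> 5 lines: umrkl uddai nvdwt hyh ajaao
Hunk 3: at line 1 remove [uddai,nvdwt] add [ytaey,aktv,dsefa] -> 6 lines: umrkl ytaey aktv dsefa hyh ajaao
Final line count: 6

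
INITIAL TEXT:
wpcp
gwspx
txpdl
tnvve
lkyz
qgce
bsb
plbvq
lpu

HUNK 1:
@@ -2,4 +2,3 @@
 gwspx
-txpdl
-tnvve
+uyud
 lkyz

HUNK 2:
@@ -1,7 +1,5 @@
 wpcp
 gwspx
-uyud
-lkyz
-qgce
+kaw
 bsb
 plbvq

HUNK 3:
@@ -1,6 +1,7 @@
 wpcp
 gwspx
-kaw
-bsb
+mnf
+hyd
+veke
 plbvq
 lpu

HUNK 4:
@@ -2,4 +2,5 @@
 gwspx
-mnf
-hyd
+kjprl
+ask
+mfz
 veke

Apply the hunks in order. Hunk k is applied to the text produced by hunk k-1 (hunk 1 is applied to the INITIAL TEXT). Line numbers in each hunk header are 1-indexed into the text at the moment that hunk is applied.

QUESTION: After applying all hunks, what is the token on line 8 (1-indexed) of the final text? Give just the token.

Answer: lpu

Derivation:
Hunk 1: at line 2 remove [txpdl,tnvve] add [uyud] -> 8 lines: wpcp gwspx uyud lkyz qgce bsb plbvq lpu
Hunk 2: at line 1 remove [uyud,lkyz,qgce] add [kaw] -> 6 lines: wpcp gwspx kaw bsb plbvq lpu
Hunk 3: at line 1 remove [kaw,bsb] add [mnf,hyd,veke] -> 7 lines: wpcp gwspx mnf hyd veke plbvq lpu
Hunk 4: at line 2 remove [mnf,hyd] add [kjprl,ask,mfz] -> 8 lines: wpcp gwspx kjprl ask mfz veke plbvq lpu
Final line 8: lpu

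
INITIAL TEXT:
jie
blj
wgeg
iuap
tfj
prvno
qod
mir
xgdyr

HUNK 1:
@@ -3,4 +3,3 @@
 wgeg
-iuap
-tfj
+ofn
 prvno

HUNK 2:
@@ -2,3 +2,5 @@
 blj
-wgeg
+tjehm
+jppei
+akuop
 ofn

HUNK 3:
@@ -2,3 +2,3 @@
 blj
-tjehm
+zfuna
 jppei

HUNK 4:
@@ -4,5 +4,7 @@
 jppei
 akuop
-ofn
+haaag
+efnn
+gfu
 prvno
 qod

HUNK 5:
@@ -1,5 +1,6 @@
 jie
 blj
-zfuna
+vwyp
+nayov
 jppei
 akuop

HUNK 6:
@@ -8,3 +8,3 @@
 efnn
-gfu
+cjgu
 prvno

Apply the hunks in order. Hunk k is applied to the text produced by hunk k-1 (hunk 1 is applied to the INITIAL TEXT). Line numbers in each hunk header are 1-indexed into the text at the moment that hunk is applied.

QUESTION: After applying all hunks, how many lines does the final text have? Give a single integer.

Hunk 1: at line 3 remove [iuap,tfj] add [ofn] -> 8 lines: jie blj wgeg ofn prvno qod mir xgdyr
Hunk 2: at line 2 remove [wgeg] add [tjehm,jppei,akuop] -> 10 lines: jie blj tjehm jppei akuop ofn prvno qod mir xgdyr
Hunk 3: at line 2 remove [tjehm] add [zfuna] -> 10 lines: jie blj zfuna jppei akuop ofn prvno qod mir xgdyr
Hunk 4: at line 4 remove [ofn] add [haaag,efnn,gfu] -> 12 lines: jie blj zfuna jppei akuop haaag efnn gfu prvno qod mir xgdyr
Hunk 5: at line 1 remove [zfuna] add [vwyp,nayov] -> 13 lines: jie blj vwyp nayov jppei akuop haaag efnn gfu prvno qod mir xgdyr
Hunk 6: at line 8 remove [gfu] add [cjgu] -> 13 lines: jie blj vwyp nayov jppei akuop haaag efnn cjgu prvno qod mir xgdyr
Final line count: 13

Answer: 13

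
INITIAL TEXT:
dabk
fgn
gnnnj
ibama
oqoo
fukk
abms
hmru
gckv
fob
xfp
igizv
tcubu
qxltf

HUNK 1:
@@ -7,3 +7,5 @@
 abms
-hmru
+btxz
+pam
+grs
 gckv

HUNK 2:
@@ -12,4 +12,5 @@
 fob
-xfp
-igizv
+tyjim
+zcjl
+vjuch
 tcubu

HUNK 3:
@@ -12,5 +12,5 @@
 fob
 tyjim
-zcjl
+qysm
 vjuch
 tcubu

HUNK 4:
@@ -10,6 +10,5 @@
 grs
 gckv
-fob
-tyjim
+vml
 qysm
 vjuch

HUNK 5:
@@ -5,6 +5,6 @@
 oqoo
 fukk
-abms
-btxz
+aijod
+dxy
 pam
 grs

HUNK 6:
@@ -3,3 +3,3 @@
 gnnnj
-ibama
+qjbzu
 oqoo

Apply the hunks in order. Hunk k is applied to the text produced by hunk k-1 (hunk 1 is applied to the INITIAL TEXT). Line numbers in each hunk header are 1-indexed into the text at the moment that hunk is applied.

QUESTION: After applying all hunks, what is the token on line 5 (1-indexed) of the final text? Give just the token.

Hunk 1: at line 7 remove [hmru] add [btxz,pam,grs] -> 16 lines: dabk fgn gnnnj ibama oqoo fukk abms btxz pam grs gckv fob xfp igizv tcubu qxltf
Hunk 2: at line 12 remove [xfp,igizv] add [tyjim,zcjl,vjuch] -> 17 lines: dabk fgn gnnnj ibama oqoo fukk abms btxz pam grs gckv fob tyjim zcjl vjuch tcubu qxltf
Hunk 3: at line 12 remove [zcjl] add [qysm] -> 17 lines: dabk fgn gnnnj ibama oqoo fukk abms btxz pam grs gckv fob tyjim qysm vjuch tcubu qxltf
Hunk 4: at line 10 remove [fob,tyjim] add [vml] -> 16 lines: dabk fgn gnnnj ibama oqoo fukk abms btxz pam grs gckv vml qysm vjuch tcubu qxltf
Hunk 5: at line 5 remove [abms,btxz] add [aijod,dxy] -> 16 lines: dabk fgn gnnnj ibama oqoo fukk aijod dxy pam grs gckv vml qysm vjuch tcubu qxltf
Hunk 6: at line 3 remove [ibama] add [qjbzu] -> 16 lines: dabk fgn gnnnj qjbzu oqoo fukk aijod dxy pam grs gckv vml qysm vjuch tcubu qxltf
Final line 5: oqoo

Answer: oqoo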